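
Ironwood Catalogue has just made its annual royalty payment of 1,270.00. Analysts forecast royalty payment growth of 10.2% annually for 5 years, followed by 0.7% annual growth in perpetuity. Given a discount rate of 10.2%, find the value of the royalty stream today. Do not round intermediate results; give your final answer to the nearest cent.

19812.00

D_1 = 1399.54000
D_2 = 1542.29308
D_3 = 1699.60697
D_4 = 1872.96689
D_5 = 2064.00951
Terminal value at year 5: TV = D_5×(1+g_2)/(r−g_2) = 2078.45757/0.095 = 21878.50078
P_0 = D_1/(1+r)^1 + D_2/(1+r)^2 + D_3/(1+r)^3 + D_4/(1+r)^4 + D_5/(1+r)^5 + TV/(1+r)^5
    = 1270.00000 + 1270.00000 + 1270.00000 + 1270.00000 + 1270.00000 + 13462.00000 = 19812.00000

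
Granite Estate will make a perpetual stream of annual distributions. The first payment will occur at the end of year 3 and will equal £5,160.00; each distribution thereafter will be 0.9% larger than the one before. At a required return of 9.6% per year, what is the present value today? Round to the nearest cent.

Value at end of year 2: C₁ / (r − g) = £5,160.00 / (0.096 − 0.009) = £59,310.3448
Discount to today: PV = £59,310.3448 / (1 + 0.096)^2 = £59,310.3448 / 1.201216 = £49,375.25

£49375.25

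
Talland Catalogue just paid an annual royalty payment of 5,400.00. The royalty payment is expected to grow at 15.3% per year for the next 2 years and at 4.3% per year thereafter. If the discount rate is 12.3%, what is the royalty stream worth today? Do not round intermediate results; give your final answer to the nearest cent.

85450.85

D_1 = 6226.20000
D_2 = 7178.80860
Terminal value at year 2: TV = D_2×(1+g_2)/(r−g_2) = 7487.49737/0.08 = 93593.71712
P_0 = D_1/(1+r)^1 + D_2/(1+r)^2 + TV/(1+r)^2
    = 5544.25646 + 5692.36660 + 74214.22957 = 85450.85263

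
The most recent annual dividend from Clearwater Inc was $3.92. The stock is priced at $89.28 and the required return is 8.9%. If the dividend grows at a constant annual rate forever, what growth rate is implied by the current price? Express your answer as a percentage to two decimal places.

P = D₀(1+g)/(r−g) ⇒ P(r−g) = D₀(1+g) ⇒ g(P+D₀) = P·r − D₀
g = (P·r − D₀)/(P + D₀) = ($89.28×0.089 − $3.92) / ($89.28 + $3.92) = 0.043197

4.32%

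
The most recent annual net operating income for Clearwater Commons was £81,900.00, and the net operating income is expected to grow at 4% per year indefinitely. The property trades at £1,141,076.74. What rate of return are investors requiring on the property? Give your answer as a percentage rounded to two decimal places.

11.46%

D₁ = £81,900.00 × 1.04 = £85,176.0000
P = D₁/(r − g) ⇒ r = D₁/P + g = £85,176.0000/£1,141,076.74 + 0.04 = 0.074645 + 0.04 = 0.114645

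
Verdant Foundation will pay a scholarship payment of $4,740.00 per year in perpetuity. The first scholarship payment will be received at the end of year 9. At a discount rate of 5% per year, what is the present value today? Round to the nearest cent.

Value at end of year 8: C / r = $4,740.00 / 0.05 = $94,800.0000
Discount to today: PV = $94,800.0000 / (1 + 0.05)^8 = $94,800.0000 / 1.477455 = $64,164.37

$64164.37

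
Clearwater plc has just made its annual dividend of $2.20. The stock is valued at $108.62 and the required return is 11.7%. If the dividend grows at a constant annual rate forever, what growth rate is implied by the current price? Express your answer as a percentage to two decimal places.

9.48%

P = D₀(1+g)/(r−g) ⇒ P(r−g) = D₀(1+g) ⇒ g(P+D₀) = P·r − D₀
g = (P·r − D₀)/(P + D₀) = ($108.62×0.117 − $2.20) / ($108.62 + $2.20) = 0.094825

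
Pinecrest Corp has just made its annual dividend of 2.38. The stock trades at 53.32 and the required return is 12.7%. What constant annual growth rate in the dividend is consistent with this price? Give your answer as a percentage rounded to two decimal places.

7.88%

P = D₀(1+g)/(r−g) ⇒ P(r−g) = D₀(1+g) ⇒ g(P+D₀) = P·r − D₀
g = (P·r − D₀)/(P + D₀) = (53.32×0.127 − 2.38) / (53.32 + 2.38) = 0.078845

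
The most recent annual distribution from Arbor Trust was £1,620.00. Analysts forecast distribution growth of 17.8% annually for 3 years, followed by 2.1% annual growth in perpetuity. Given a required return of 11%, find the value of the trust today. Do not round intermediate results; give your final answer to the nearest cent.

£27693.69

D_1 = 1908.36000
D_2 = 2248.04808
D_3 = 2648.20064
Terminal value at year 3: TV = D_3×(1+g_2)/(r−g_2) = 2703.81285/0.089 = 30379.91968
P_0 = D_1/(1+r)^1 + D_2/(1+r)^2 + D_3/(1+r)^3 + TV/(1+r)^3
    = 1719.24324 + 1824.56625 + 1936.34148 + 22213.53544 = 27693.68641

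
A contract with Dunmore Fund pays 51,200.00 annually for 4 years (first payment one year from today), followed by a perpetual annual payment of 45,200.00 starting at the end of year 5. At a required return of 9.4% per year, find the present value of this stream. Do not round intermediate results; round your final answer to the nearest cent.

PV of 4-year annuity: 51,200.00 × [1 − (1+0.094)^−4] / 0.094 = 164427.70197
Perpetuity value at year 4: 45,200.00 / 0.094 = 480851.06383
PV of perpetuity: 480851.06383 / (1+0.094)^4 = 335692.23319
Total PV = 164427.70197 + 335692.23319 = 500119.93515

500119.94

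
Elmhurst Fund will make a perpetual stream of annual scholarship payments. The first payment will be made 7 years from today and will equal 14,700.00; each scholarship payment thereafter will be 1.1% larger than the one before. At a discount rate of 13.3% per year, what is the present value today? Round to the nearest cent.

56961.06

Value at end of year 6: C₁ / (r − g) = 14,700.00 / (0.133 − 0.011) = 120,491.8033
Discount to today: PV = 120,491.8033 / (1 + 0.133)^6 = 120,491.8033 / 2.115336 = 56,961.06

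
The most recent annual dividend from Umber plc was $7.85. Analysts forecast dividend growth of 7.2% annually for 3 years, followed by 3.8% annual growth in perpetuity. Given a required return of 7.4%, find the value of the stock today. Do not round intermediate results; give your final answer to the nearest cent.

$248.54

D_1 = 8.41520
D_2 = 9.02109
D_3 = 9.67061
Terminal value at year 3: TV = D_3×(1+g_2)/(r−g_2) = 10.03810/0.036 = 278.83601
P_0 = D_1/(1+r)^1 + D_2/(1+r)^2 + D_3/(1+r)^3 + TV/(1+r)^3
    = 7.83538 + 7.82079 + 7.80623 + 225.07954 = 248.54194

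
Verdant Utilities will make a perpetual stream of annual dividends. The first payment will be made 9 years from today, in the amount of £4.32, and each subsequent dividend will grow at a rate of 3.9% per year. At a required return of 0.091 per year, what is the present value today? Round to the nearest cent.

£41.39

Value at end of year 8: C₁ / (r − g) = £4.32 / (0.091 − 0.039) = £83.0769
Discount to today: PV = £83.0769 / (1 + 0.091)^8 = £83.0769 / 2.007234 = £41.39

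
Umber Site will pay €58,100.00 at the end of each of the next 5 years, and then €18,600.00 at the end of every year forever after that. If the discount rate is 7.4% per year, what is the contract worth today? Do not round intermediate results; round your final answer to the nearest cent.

€411589.24

PV of 5-year annuity: €58,100.00 × [1 − (1+0.074)^−5] / 0.074 = 235691.67833
Perpetuity value at year 5: €18,600.00 / 0.074 = 251351.35135
PV of perpetuity: 251351.35135 / (1+0.074)^5 = 175897.56104
Total PV = 235691.67833 + 175897.56104 = 411589.23937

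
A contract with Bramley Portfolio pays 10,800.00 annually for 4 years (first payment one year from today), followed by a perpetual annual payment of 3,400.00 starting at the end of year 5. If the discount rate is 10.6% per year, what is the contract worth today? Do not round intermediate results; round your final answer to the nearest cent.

55231.02

PV of 4-year annuity: 10,800.00 × [1 − (1+0.106)^−4] / 0.106 = 33794.58990
Perpetuity value at year 4: 3,400.00 / 0.106 = 32075.47170
PV of perpetuity: 32075.47170 / (1+0.106)^4 = 21436.43414
Total PV = 33794.58990 + 21436.43414 = 55231.02404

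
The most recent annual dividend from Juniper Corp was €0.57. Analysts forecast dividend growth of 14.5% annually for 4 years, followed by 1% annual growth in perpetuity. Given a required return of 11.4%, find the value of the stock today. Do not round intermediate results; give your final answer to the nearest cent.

D_1 = 0.65265
D_2 = 0.74728
D_3 = 0.85564
D_4 = 0.97971
Terminal value at year 4: TV = D_4×(1+g_2)/(r−g_2) = 0.98951/0.104 = 9.51448
P_0 = D_1/(1+r)^1 + D_2/(1+r)^2 + D_3/(1+r)^3 + D_4/(1+r)^4 + TV/(1+r)^4
    = 0.58586 + 0.60216 + 0.61892 + 0.63614 + 6.17795 = 8.62104

€8.62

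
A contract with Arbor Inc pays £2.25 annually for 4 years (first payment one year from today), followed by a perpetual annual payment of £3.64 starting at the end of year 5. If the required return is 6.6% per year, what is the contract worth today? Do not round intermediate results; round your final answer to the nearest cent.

PV of 4-year annuity: £2.25 × [1 − (1+0.066)^−4] / 0.066 = 7.69055
Perpetuity value at year 4: £3.64 / 0.066 = 55.15152
PV of perpetuity: 55.15152 / (1+0.066)^4 = 42.70991
Total PV = 7.69055 + 42.70991 = 50.40046

£50.40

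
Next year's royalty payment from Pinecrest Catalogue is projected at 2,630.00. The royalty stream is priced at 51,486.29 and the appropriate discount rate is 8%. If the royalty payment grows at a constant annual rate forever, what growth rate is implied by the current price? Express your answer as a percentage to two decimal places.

2.89%

P = D₁/(r−g) ⇒ g = r − D₁/P = 0.08 − 2,630.00/51,486.29 = 0.028918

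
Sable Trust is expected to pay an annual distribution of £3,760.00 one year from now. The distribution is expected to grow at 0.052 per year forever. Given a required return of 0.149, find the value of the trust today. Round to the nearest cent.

£38762.89

Growing perpetuity: P = D₁ / (r − g) = £3,760.0000 / (0.149 − 0.052) = £38,762.89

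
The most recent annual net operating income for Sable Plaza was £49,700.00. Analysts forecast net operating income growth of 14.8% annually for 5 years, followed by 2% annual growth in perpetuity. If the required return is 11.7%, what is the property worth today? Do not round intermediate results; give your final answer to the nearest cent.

D_1 = 57055.60000
D_2 = 65499.82880
D_3 = 75193.80346
D_4 = 86322.48637
D_5 = 99098.21436
Terminal value at year 5: TV = D_5×(1+g_2)/(r−g_2) = 101080.17865/0.097 = 1042063.69738
P_0 = D_1/(1+r)^1 + D_2/(1+r)^2 + D_3/(1+r)^3 + D_4/(1+r)^4 + D_5/(1+r)^5 + TV/(1+r)^5
    = 51079.31961 + 52496.91934 + 53953.86160 + 55451.23824 + 56990.17144 + 599278.09147 = 869249.60171

£869249.60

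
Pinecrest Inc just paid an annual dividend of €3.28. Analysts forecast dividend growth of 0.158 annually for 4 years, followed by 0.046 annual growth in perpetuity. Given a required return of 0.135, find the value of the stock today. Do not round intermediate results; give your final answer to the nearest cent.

D_1 = 3.79824
D_2 = 4.39836
D_3 = 5.09330
D_4 = 5.89804
Terminal value at year 4: TV = D_4×(1+g_2)/(r−g_2) = 6.16936/0.089 = 69.31860
P_0 = D_1/(1+r)^1 + D_2/(1+r)^2 + D_3/(1+r)^3 + D_4/(1+r)^4 + TV/(1+r)^4
    = 3.34647 + 3.41428 + 3.48347 + 3.55406 + 41.77018 = 55.56845

€55.57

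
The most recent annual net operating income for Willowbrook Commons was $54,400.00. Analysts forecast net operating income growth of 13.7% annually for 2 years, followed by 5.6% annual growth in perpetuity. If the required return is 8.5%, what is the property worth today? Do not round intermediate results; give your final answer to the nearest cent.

$2292082.15

D_1 = 61852.80000
D_2 = 70326.63360
Terminal value at year 2: TV = D_2×(1+g_2)/(r−g_2) = 74264.92508/0.029 = 2560859.48557
P_0 = D_1/(1+r)^1 + D_2/(1+r)^2 + TV/(1+r)^2
    = 57007.18894 + 59739.33071 + 2175335.62876 = 2292082.14842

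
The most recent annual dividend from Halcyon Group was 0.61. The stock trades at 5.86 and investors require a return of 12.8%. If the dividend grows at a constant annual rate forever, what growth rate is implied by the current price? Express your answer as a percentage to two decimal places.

P = D₀(1+g)/(r−g) ⇒ P(r−g) = D₀(1+g) ⇒ g(P+D₀) = P·r − D₀
g = (P·r − D₀)/(P + D₀) = (5.86×0.128 − 0.61) / (5.86 + 0.61) = 0.021651

2.17%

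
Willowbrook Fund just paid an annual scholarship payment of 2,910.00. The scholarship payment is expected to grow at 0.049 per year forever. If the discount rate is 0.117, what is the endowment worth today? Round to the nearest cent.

44891.03

D₁ = D₀ × (1 + g) = 2,910.00 × 1.049 = 3,052.5900
Growing perpetuity: P = D₁ / (r − g) = 3,052.5900 / (0.117 − 0.049) = 44,891.03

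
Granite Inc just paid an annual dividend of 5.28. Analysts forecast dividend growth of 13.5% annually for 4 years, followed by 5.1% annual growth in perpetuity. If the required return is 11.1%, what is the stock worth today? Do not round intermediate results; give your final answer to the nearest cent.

D_1 = 5.99280
D_2 = 6.80183
D_3 = 7.72007
D_4 = 8.76228
Terminal value at year 4: TV = D_4×(1+g_2)/(r−g_2) = 9.20916/0.06 = 153.48602
P_0 = D_1/(1+r)^1 + D_2/(1+r)^2 + D_3/(1+r)^3 + D_4/(1+r)^4 + TV/(1+r)^4
    = 5.39406 + 5.51058 + 5.62962 + 5.75124 + 100.74247 = 123.02797

123.03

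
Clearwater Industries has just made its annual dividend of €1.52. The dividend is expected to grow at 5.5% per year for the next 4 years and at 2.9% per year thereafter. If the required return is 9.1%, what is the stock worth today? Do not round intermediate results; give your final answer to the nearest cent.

D_1 = 1.60360
D_2 = 1.69180
D_3 = 1.78485
D_4 = 1.88301
Terminal value at year 4: TV = D_4×(1+g_2)/(r−g_2) = 1.93762/0.062 = 31.25195
P_0 = D_1/(1+r)^1 + D_2/(1+r)^2 + D_3/(1+r)^3 + D_4/(1+r)^4 + TV/(1+r)^4
    = 1.46984 + 1.42134 + 1.37444 + 1.32909 + 22.05861 = 27.65333

€27.65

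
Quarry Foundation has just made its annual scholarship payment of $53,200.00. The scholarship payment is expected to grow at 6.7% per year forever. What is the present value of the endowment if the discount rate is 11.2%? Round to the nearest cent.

D₁ = D₀ × (1 + g) = $53,200.00 × 1.067 = $56,764.4000
Growing perpetuity: P = D₁ / (r − g) = $56,764.4000 / (0.112 − 0.067) = $1,261,431.11

$1261431.11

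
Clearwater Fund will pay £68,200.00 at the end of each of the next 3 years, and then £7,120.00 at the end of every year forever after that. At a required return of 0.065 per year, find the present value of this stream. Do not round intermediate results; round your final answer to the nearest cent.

PV of 3-year annuity: £68,200.00 × [1 − (1+0.065)^−3] / 0.065 = 180626.02983
Perpetuity value at year 3: £7,120.00 / 0.065 = 109538.46154
PV of perpetuity: 109538.46154 / (1+0.065)^3 = 90681.31590
Total PV = 180626.02983 + 90681.31590 = 271307.34573

£271307.35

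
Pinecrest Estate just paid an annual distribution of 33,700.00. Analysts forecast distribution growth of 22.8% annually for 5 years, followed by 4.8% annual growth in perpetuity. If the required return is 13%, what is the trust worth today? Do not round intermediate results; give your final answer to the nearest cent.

870545.74

D_1 = 41383.60000
D_2 = 50819.06080
D_3 = 62405.80666
D_4 = 76634.33058
D_5 = 94106.95795
Terminal value at year 5: TV = D_5×(1+g_2)/(r−g_2) = 98624.09194/0.082 = 1202732.82849
P_0 = D_1/(1+r)^1 + D_2/(1+r)^2 + D_3/(1+r)^3 + D_4/(1+r)^4 + D_5/(1+r)^5 + TV/(1+r)^5
    = 36622.65487 + 39798.77892 + 43250.35443 + 47001.27013 + 51077.48648 + 652795.19301 = 870545.73784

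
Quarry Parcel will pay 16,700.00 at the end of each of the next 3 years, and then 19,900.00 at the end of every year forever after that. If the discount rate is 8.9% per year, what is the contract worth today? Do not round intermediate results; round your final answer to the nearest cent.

PV of 3-year annuity: 16,700.00 × [1 − (1+0.089)^−3] / 0.089 = 42348.07367
Perpetuity value at year 3: 19,900.00 / 0.089 = 223595.50562
PV of perpetuity: 223595.50562 / (1+0.089)^3 = 173132.83100
Total PV = 42348.07367 + 173132.83100 = 215480.90467

215480.90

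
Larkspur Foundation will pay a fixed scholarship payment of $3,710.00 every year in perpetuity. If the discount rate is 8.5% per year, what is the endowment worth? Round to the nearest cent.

Level perpetuity: PV = C / r = $3,710.00 / 0.085 = $43,647.06

$43647.06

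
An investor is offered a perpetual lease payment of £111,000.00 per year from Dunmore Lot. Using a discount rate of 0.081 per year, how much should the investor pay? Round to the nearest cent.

£1370370.37

Level perpetuity: PV = C / r = £111,000.00 / 0.081 = £1,370,370.37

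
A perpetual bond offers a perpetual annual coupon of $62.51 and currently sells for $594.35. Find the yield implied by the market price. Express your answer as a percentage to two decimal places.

10.52%

P = C/r ⇒ r = C/P = $62.51/$594.35 = 0.105174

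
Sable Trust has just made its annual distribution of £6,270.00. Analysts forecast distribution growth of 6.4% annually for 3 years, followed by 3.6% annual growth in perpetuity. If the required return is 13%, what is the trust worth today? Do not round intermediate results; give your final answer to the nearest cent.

D_1 = 6671.28000
D_2 = 7098.24192
D_3 = 7552.52940
Terminal value at year 3: TV = D_3×(1+g_2)/(r−g_2) = 7824.42046/0.094 = 83238.51555
P_0 = D_1/(1+r)^1 + D_2/(1+r)^2 + D_3/(1+r)^3 + TV/(1+r)^3
    = 5903.78761 + 5558.96462 + 5234.28173 + 57688.46671 = 74385.50066

£74385.50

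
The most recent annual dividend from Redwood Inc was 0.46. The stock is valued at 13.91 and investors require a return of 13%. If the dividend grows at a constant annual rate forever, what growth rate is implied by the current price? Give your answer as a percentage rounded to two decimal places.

P = D₀(1+g)/(r−g) ⇒ P(r−g) = D₀(1+g) ⇒ g(P+D₀) = P·r − D₀
g = (P·r − D₀)/(P + D₀) = (13.91×0.13 − 0.46) / (13.91 + 0.46) = 0.093827

9.38%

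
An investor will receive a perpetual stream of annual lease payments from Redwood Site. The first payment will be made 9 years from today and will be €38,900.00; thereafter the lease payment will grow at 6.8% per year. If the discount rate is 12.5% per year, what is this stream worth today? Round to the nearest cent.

€265983.42

Value at end of year 8: C₁ / (r − g) = €38,900.00 / (0.125 − 0.068) = €682,456.1404
Discount to today: PV = €682,456.1404 / (1 + 0.125)^8 = €682,456.1404 / 2.565785 = €265,983.42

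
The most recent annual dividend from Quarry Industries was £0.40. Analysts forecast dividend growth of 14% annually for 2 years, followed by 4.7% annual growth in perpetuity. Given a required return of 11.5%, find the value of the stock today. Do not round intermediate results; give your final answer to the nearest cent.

D_1 = 0.45600
D_2 = 0.51984
Terminal value at year 2: TV = D_2×(1+g_2)/(r−g_2) = 0.54427/0.068 = 8.00401
P_0 = D_1/(1+r)^1 + D_2/(1+r)^2 + TV/(1+r)^2
    = 0.40897 + 0.41814 + 6.43810 = 7.26521

£7.27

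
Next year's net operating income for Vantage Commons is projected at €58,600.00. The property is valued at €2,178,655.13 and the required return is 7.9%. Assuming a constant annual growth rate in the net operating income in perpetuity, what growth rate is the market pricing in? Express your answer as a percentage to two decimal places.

P = D₁/(r−g) ⇒ g = r − D₁/P = 0.079 − €58,600.00/€2,178,655.13 = 0.052103

5.21%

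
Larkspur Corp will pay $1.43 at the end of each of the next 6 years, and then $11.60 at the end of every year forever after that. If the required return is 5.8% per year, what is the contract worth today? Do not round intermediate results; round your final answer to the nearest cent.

$149.68

PV of 6-year annuity: $1.43 × [1 − (1+0.058)^−6] / 0.058 = 7.07618
Perpetuity value at year 6: $11.60 / 0.058 = 200.00000
PV of perpetuity: 200.00000 / (1+0.058)^6 = 142.59884
Total PV = 7.07618 + 142.59884 = 149.67502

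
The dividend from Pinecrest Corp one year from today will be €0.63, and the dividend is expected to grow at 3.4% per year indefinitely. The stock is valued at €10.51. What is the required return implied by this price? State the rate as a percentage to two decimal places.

P = D₁/(r − g) ⇒ r = D₁/P + g = €0.6300/€10.51 + 0.034 = 0.059943 + 0.034 = 0.093943

9.39%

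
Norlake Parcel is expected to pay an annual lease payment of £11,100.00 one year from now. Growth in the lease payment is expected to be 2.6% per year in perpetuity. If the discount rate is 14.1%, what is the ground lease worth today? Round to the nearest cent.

£96521.74

Growing perpetuity: P = D₁ / (r − g) = £11,100.0000 / (0.141 − 0.026) = £96,521.74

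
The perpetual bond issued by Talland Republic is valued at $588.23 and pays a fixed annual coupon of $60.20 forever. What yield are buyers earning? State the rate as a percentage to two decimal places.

10.23%

P = C/r ⇒ r = C/P = $60.20/$588.23 = 0.102341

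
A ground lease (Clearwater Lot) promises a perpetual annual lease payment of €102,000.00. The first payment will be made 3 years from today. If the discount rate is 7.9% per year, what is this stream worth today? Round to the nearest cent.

Value at end of year 2: C / r = €102,000.00 / 0.079 = €1,291,139.2405
Discount to today: PV = €1,291,139.2405 / (1 + 0.079)^2 = €1,291,139.2405 / 1.164241 = €1,108,996.54

€1108996.54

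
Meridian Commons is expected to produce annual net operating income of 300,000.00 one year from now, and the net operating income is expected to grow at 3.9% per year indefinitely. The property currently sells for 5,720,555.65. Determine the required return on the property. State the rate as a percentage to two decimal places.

P = D₁/(r − g) ⇒ r = D₁/P + g = 300,000.0000/5,720,555.65 + 0.039 = 0.052442 + 0.039 = 0.091442

9.14%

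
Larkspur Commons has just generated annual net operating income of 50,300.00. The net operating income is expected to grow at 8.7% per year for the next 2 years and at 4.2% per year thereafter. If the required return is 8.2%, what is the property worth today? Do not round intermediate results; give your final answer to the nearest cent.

1423751.49

D_1 = 54676.10000
D_2 = 59432.92070
Terminal value at year 2: TV = D_2×(1+g_2)/(r−g_2) = 61929.10337/0.04 = 1548227.58423
P_0 = D_1/(1+r)^1 + D_2/(1+r)^2 + TV/(1+r)^2
    = 50532.43993 + 50765.95397 + 1322453.10102 = 1423751.49492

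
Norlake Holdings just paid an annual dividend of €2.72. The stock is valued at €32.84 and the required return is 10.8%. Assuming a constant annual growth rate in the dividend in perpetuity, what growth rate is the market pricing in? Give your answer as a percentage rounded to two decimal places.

P = D₀(1+g)/(r−g) ⇒ P(r−g) = D₀(1+g) ⇒ g(P+D₀) = P·r − D₀
g = (P·r − D₀)/(P + D₀) = (€32.84×0.108 − €2.72) / (€32.84 + €2.72) = 0.023249

2.32%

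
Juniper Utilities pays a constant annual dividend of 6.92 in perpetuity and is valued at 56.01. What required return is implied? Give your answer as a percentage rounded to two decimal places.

12.35%

P = C/r ⇒ r = C/P = 6.92/56.01 = 0.123549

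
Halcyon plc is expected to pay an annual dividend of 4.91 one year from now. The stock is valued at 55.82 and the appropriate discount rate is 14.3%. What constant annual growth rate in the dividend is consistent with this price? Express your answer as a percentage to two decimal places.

P = D₁/(r−g) ⇒ g = r − D₁/P = 0.143 − 4.91/55.82 = 0.055039

5.50%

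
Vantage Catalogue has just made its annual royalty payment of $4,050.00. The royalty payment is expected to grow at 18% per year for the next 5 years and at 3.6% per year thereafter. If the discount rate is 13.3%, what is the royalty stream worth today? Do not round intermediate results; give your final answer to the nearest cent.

$75917.25

D_1 = 4779.00000
D_2 = 5639.22000
D_3 = 6654.27960
D_4 = 7852.04993
D_5 = 9265.41892
Terminal value at year 5: TV = D_5×(1+g_2)/(r−g_2) = 9598.97400/0.097 = 98958.49480
P_0 = D_1/(1+r)^1 + D_2/(1+r)^2 + D_3/(1+r)^3 + D_4/(1+r)^4 + D_5/(1+r)^5 + TV/(1+r)^5
    = 4218.00530 + 4392.97992 + 4575.21298 + 4765.00557 + 4962.67129 + 53003.37589 = 75917.25095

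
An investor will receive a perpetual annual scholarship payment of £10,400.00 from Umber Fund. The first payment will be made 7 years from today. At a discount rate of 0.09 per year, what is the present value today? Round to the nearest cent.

Value at end of year 6: C / r = £10,400.00 / 0.09 = £115,555.5556
Discount to today: PV = £115,555.5556 / (1 + 0.09)^6 = £115,555.5556 / 1.677100 = £68,902.00

£68902.00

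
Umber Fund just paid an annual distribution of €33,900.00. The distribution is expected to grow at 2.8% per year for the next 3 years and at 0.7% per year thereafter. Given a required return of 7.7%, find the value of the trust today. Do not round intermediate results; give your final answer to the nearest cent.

D_1 = 34849.20000
D_2 = 35824.97760
D_3 = 36828.07697
Terminal value at year 3: TV = D_3×(1+g_2)/(r−g_2) = 37085.87351/0.07 = 529798.19302
P_0 = D_1/(1+r)^1 + D_2/(1+r)^2 + D_3/(1+r)^3 + TV/(1+r)^3
    = 32357.66017 + 30885.49178 + 29480.30228 + 424095.20564 = 516818.65987

€516818.66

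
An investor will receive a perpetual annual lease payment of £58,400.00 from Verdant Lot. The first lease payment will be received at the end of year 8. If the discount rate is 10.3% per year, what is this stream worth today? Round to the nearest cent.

Value at end of year 7: C / r = £58,400.00 / 0.103 = £566,990.2913
Discount to today: PV = £566,990.2913 / (1 + 0.103)^7 = £566,990.2913 / 1.986226 = £285,461.17

£285461.17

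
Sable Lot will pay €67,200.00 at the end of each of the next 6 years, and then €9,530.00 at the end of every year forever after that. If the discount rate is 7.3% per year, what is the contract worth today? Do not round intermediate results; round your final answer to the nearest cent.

PV of 6-year annuity: €67,200.00 × [1 − (1+0.073)^−6] / 0.073 = 317366.35050
Perpetuity value at year 6: €9,530.00 / 0.073 = 130547.94521
PV of perpetuity: 130547.94521 / (1+0.073)^6 = 85540.48508
Total PV = 317366.35050 + 85540.48508 = 402906.83558

€402906.84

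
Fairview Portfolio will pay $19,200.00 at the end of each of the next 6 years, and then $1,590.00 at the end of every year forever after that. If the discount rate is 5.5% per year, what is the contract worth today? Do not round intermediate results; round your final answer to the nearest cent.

$116880.38

PV of 6-year annuity: $19,200.00 × [1 − (1+0.055)^−6] / 0.055 = 95914.18193
Perpetuity value at year 6: $1,590.00 / 0.055 = 28909.09091
PV of perpetuity: 28909.09091 / (1+0.055)^6 = 20966.19772
Total PV = 95914.18193 + 20966.19772 = 116880.37964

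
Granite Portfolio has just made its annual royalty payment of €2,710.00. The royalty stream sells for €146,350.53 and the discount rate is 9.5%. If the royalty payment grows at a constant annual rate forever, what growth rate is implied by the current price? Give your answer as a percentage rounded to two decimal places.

7.51%

P = D₀(1+g)/(r−g) ⇒ P(r−g) = D₀(1+g) ⇒ g(P+D₀) = P·r − D₀
g = (P·r − D₀)/(P + D₀) = (€146,350.53×0.095 − €2,710.00) / (€146,350.53 + €2,710.00) = 0.075092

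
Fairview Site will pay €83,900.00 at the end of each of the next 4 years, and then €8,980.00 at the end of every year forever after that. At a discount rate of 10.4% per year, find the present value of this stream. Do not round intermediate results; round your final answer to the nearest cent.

€321790.63

PV of 4-year annuity: €83,900.00 × [1 − (1+0.104)^−4] / 0.104 = 263665.12636
Perpetuity value at year 4: €8,980.00 / 0.104 = 86346.15385
PV of perpetuity: 86346.15385 / (1+0.104)^4 = 58125.50027
Total PV = 263665.12636 + 58125.50027 = 321790.62663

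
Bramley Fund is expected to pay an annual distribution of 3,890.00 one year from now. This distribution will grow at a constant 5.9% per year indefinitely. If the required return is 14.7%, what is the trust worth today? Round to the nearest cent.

Growing perpetuity: P = D₁ / (r − g) = 3,890.0000 / (0.147 − 0.059) = 44,204.55

44204.55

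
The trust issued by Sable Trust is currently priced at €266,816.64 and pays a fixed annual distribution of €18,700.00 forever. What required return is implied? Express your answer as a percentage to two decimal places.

7.01%

P = C/r ⇒ r = C/P = €18,700.00/€266,816.64 = 0.070086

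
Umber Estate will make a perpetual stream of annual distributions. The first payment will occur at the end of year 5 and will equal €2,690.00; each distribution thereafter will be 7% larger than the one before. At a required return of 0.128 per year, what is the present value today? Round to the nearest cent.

Value at end of year 4: C₁ / (r − g) = €2,690.00 / (0.128 − 0.07) = €46,379.3103
Discount to today: PV = €46,379.3103 / (1 + 0.128)^4 = €46,379.3103 / 1.618961 = €28,647.58

€28647.58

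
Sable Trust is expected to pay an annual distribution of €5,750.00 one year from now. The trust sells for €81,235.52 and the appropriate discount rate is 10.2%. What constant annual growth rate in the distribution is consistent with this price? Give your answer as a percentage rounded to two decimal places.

3.12%

P = D₁/(r−g) ⇒ g = r − D₁/P = 0.102 − €5,750.00/€81,235.52 = 0.031218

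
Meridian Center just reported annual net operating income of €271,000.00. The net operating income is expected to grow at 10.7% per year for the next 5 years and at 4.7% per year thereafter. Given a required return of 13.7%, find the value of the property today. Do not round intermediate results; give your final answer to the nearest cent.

D_1 = 299997.00000
D_2 = 332096.67900
D_3 = 367631.02365
D_4 = 406967.54318
D_5 = 450513.07030
Terminal value at year 5: TV = D_5×(1+g_2)/(r−g_2) = 471687.18461/0.09 = 5240968.71788
P_0 = D_1/(1+r)^1 + D_2/(1+r)^2 + D_3/(1+r)^3 + D_4/(1+r)^4 + D_5/(1+r)^5 + TV/(1+r)^5
    = 263849.60422 + 256887.87324 + 250109.82909 + 243510.62516 + 237085.54270 + 2758095.14673 = 4009538.62114

€4009538.62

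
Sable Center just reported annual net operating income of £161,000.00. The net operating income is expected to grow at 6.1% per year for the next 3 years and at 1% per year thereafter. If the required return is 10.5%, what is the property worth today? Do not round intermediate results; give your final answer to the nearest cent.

D_1 = 170821.00000
D_2 = 181241.08100
D_3 = 192296.78694
Terminal value at year 3: TV = D_3×(1+g_2)/(r−g_2) = 194219.75481/0.095 = 2044418.47169
P_0 = D_1/(1+r)^1 + D_2/(1+r)^2 + D_3/(1+r)^3 + TV/(1+r)^3
    = 154589.14027 + 148433.55460 + 142523.07821 + 1515245.35785 = 1960791.13093

£1960791.13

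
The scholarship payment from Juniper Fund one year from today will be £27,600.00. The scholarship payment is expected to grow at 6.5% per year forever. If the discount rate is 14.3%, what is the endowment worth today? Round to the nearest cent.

Growing perpetuity: P = D₁ / (r − g) = £27,600.0000 / (0.143 − 0.065) = £353,846.15

£353846.15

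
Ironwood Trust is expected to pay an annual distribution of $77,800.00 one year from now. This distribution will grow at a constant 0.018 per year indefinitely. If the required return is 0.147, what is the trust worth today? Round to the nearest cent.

$603100.78

Growing perpetuity: P = D₁ / (r − g) = $77,800.0000 / (0.147 − 0.018) = $603,100.78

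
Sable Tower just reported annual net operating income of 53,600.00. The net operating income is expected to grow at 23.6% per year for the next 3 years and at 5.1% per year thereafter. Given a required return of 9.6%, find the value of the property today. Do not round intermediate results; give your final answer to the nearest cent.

2000962.76

D_1 = 66249.60000
D_2 = 81884.50560
D_3 = 101209.24892
Terminal value at year 3: TV = D_3×(1+g_2)/(r−g_2) = 106370.92062/0.045 = 2363798.23592
P_0 = D_1/(1+r)^1 + D_2/(1+r)^2 + D_3/(1+r)^3 + TV/(1+r)^3
    = 60446.71533 + 68168.01108 + 76875.60374 + 1795472.43398 = 2000962.76413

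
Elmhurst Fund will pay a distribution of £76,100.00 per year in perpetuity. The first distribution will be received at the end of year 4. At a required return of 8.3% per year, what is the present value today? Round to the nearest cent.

Value at end of year 3: C / r = £76,100.00 / 0.083 = £916,867.4699
Discount to today: PV = £916,867.4699 / (1 + 0.083)^3 = £916,867.4699 / 1.270239 = £721,807.17

£721807.17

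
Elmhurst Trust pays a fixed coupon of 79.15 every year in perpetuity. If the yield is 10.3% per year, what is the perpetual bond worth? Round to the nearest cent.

768.45

Level perpetuity: PV = C / r = 79.15 / 0.103 = 768.45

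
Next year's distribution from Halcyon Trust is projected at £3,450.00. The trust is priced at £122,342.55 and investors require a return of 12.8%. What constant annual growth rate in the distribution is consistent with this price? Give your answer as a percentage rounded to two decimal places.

9.98%

P = D₁/(r−g) ⇒ g = r − D₁/P = 0.128 − £3,450.00/£122,342.55 = 0.099800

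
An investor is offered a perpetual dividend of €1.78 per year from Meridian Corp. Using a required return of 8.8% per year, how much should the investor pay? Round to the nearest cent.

€20.23

Level perpetuity: PV = C / r = €1.78 / 0.088 = €20.23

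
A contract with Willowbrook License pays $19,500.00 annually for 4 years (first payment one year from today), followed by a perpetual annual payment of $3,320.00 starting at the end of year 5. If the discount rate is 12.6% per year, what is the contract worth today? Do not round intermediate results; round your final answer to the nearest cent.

$74878.90

PV of 4-year annuity: $19,500.00 × [1 − (1+0.126)^−4] / 0.126 = 58487.57493
Perpetuity value at year 4: $3,320.00 / 0.126 = 26349.20635
PV of perpetuity: 26349.20635 / (1+0.126)^4 = 16391.32180
Total PV = 58487.57493 + 16391.32180 = 74878.89672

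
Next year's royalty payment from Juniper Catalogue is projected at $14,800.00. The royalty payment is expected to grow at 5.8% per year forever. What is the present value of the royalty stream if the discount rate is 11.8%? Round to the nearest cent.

Growing perpetuity: P = D₁ / (r − g) = $14,800.0000 / (0.118 − 0.058) = $246,666.67

$246666.67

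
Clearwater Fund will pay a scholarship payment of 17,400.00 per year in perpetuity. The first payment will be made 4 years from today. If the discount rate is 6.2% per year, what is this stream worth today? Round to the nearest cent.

234306.32

Value at end of year 3: C / r = 17,400.00 / 0.062 = 280,645.1613
Discount to today: PV = 280,645.1613 / (1 + 0.062)^3 = 280,645.1613 / 1.197770 = 234,306.32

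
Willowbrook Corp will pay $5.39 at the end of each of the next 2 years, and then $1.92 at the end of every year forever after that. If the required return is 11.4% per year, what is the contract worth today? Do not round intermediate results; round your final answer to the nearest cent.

$22.75

PV of 2-year annuity: $5.39 × [1 − (1+0.114)^−2] / 0.114 = 9.18171
Perpetuity value at year 2: $1.92 / 0.114 = 16.84211
PV of perpetuity: 16.84211 / (1+0.114)^2 = 13.57144
Total PV = 9.18171 + 13.57144 = 22.75315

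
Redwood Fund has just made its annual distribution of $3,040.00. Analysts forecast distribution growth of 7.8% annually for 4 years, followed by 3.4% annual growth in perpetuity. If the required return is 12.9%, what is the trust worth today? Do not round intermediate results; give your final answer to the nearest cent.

D_1 = 3277.12000
D_2 = 3532.73536
D_3 = 3808.28872
D_4 = 4105.33524
Terminal value at year 4: TV = D_4×(1+g_2)/(r−g_2) = 4244.91664/0.095 = 44683.33301
P_0 = D_1/(1+r)^1 + D_2/(1+r)^2 + D_3/(1+r)^3 + D_4/(1+r)^4 + TV/(1+r)^4
    = 2902.67493 + 2771.55321 + 2646.35462 + 2526.81158 + 27502.34925 = 38349.74360

$38349.74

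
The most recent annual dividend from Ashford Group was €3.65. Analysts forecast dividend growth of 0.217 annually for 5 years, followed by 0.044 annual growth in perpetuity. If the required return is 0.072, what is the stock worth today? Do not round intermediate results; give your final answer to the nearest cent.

D_1 = 4.44205
D_2 = 5.40597
D_3 = 6.57907
D_4 = 8.00673
D_5 = 9.74419
Terminal value at year 5: TV = D_5×(1+g_2)/(r−g_2) = 10.17293/0.028 = 363.31909
P_0 = D_1/(1+r)^1 + D_2/(1+r)^2 + D_3/(1+r)^3 + D_4/(1+r)^4 + D_5/(1+r)^5 + TV/(1+r)^5
    = 4.14370 + 4.70419 + 5.34048 + 6.06284 + 6.88291 + 256.63406 = 283.76817

€283.77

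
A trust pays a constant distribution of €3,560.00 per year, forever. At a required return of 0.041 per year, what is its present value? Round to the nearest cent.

Level perpetuity: PV = C / r = €3,560.00 / 0.041 = €86,829.27

€86829.27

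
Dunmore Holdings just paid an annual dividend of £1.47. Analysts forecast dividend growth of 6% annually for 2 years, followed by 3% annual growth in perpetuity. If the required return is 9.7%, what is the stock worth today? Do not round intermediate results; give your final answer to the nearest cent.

£23.89

D_1 = 1.55820
D_2 = 1.65169
Terminal value at year 2: TV = D_2×(1+g_2)/(r−g_2) = 1.70124/0.067 = 25.39168
P_0 = D_1/(1+r)^1 + D_2/(1+r)^2 + TV/(1+r)^2
    = 1.42042 + 1.37251 + 21.09979 = 23.89273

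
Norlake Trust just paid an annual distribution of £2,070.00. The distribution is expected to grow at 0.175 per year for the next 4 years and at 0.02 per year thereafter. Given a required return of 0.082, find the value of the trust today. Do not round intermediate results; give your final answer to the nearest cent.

£57579.86

D_1 = 2432.25000
D_2 = 2857.89375
D_3 = 3358.02516
D_4 = 3945.67956
Terminal value at year 4: TV = D_4×(1+g_2)/(r−g_2) = 4024.59315/0.062 = 64912.79274
P_0 = D_1/(1+r)^1 + D_2/(1+r)^2 + D_3/(1+r)^3 + D_4/(1+r)^4 + TV/(1+r)^4
    = 2247.92052 + 2441.13365 + 2650.95382 + 2878.80845 + 47361.04225 = 57579.85869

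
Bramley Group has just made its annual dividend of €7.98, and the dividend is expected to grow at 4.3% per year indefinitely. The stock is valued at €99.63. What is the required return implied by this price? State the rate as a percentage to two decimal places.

D₁ = €7.98 × 1.043 = €8.3231
P = D₁/(r − g) ⇒ r = D₁/P + g = €8.3231/€99.63 + 0.043 = 0.083540 + 0.043 = 0.126540

12.65%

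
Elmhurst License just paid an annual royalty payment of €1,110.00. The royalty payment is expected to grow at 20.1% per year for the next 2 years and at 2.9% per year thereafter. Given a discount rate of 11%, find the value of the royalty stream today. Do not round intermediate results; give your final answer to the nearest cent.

D_1 = 1333.11000
D_2 = 1601.06511
Terminal value at year 2: TV = D_2×(1+g_2)/(r−g_2) = 1647.49600/0.081 = 20339.45677
P_0 = D_1/(1+r)^1 + D_2/(1+r)^2 + TV/(1+r)^2
    = 1201.00000 + 1299.46036 + 16507.95939 = 19008.41975

€19008.42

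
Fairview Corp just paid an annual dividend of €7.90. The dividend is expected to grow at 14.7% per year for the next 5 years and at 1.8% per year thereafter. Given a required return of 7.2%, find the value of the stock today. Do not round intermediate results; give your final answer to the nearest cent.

€257.45

D_1 = 9.06130
D_2 = 10.39331
D_3 = 11.92113
D_4 = 13.67353
D_5 = 15.68354
Terminal value at year 5: TV = D_5×(1+g_2)/(r−g_2) = 15.96585/0.054 = 295.66383
P_0 = D_1/(1+r)^1 + D_2/(1+r)^2 + D_3/(1+r)^3 + D_4/(1+r)^4 + D_5/(1+r)^5 + TV/(1+r)^5
    = 8.45271 + 9.04408 + 9.67683 + 10.35384 + 11.07823 + 208.84509 = 257.45077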